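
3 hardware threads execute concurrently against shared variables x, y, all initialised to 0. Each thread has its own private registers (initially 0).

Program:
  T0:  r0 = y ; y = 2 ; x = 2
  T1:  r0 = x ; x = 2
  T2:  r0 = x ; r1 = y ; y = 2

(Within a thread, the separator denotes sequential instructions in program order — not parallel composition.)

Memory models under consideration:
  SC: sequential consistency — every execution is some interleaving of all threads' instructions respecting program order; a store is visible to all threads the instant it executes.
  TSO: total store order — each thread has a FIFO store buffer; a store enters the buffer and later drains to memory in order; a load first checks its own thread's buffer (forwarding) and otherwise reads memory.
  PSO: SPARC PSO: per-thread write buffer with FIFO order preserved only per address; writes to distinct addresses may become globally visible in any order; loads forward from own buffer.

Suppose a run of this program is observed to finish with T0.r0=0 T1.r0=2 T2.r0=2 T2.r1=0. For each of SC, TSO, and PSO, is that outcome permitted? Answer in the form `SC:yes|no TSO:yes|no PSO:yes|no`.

SC:no TSO:no PSO:yes

outcome vector order: (T0.r0,T1.r0,T2.r0,T2.r1)
SC (10): (0,0,0,0) (0,0,0,2) (0,0,2,0) (0,0,2,2) (0,2,0,0) (0,2,0,2) (0,2,2,2) (2,0,0,0) (2,0,2,0) (2,2,0,0)
TSO (10): (0,0,0,0) (0,0,0,2) (0,0,2,0) (0,0,2,2) (0,2,0,0) (0,2,0,2) (0,2,2,2) (2,0,0,0) (2,0,2,0) (2,2,0,0)
PSO (11): (0,0,0,0) (0,0,0,2) (0,0,2,0) (0,0,2,2) (0,2,0,0) (0,2,0,2) (0,2,2,0) (0,2,2,2) (2,0,0,0) (2,0,2,0) (2,2,0,0)
target (0,2,2,0) ∈ {PSO}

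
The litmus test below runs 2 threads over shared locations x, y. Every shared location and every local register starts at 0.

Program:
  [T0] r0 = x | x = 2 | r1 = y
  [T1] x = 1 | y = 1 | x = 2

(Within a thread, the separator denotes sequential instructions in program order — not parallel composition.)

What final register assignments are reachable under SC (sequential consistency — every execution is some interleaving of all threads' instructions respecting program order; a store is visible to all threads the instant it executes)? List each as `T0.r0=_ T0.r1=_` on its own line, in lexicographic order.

T0.r0=0 T0.r1=0
T0.r0=0 T0.r1=1
T0.r0=1 T0.r1=0
T0.r0=1 T0.r1=1
T0.r0=2 T0.r1=1

outcome vector order: (T0.r0,T0.r1)
|SC outcomes| = 5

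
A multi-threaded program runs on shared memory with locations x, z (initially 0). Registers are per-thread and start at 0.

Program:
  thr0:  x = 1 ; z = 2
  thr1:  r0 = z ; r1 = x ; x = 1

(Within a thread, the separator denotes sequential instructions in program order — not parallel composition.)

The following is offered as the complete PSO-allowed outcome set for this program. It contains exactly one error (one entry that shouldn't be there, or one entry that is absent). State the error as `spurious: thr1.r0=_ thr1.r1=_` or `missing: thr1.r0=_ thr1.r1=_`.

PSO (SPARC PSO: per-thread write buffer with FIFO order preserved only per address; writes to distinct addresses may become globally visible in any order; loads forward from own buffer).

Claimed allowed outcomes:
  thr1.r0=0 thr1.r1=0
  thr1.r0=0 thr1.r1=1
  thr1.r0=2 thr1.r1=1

outcome vector order: (thr1.r0,thr1.r1)
PSO (4): 0/0, 0/1, 2/0, 2/1
PSO∖claimed = {2/0}

missing: thr1.r0=2 thr1.r1=0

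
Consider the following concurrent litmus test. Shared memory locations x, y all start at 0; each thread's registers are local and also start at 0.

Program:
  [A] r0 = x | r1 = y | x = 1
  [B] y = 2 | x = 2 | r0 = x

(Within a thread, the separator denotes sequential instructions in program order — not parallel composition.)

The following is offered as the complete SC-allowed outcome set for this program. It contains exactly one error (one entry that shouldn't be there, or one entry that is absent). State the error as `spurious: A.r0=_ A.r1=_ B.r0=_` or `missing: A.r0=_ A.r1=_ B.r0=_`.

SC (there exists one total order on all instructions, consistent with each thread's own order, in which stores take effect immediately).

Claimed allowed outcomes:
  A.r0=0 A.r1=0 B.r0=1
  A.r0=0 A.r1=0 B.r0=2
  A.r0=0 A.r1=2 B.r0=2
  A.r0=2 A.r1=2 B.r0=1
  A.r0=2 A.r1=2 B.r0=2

outcome vector order: (A.r0,A.r1,B.r0)
[SC] allowed = {(0,0,1), (0,0,2), (0,2,1), (0,2,2), (2,2,1), (2,2,2)}
SC∖claimed = {(0,2,1)}

missing: A.r0=0 A.r1=2 B.r0=1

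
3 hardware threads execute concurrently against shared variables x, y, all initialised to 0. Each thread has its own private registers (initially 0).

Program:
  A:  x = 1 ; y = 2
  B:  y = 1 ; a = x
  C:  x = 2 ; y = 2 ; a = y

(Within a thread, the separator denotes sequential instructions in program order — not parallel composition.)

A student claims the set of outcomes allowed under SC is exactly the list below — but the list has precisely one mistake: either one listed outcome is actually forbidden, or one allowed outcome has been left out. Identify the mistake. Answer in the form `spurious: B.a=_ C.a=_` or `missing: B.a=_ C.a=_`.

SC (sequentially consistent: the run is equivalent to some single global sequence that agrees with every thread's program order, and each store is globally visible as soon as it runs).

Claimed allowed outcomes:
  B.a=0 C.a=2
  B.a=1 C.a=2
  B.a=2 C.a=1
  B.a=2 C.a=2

outcome vector order: (B.a,C.a)
SC: 5 outcomes — {0/2 1/1 1/2 2/1 2/2}
SC∖claimed = {1/1}

missing: B.a=1 C.a=1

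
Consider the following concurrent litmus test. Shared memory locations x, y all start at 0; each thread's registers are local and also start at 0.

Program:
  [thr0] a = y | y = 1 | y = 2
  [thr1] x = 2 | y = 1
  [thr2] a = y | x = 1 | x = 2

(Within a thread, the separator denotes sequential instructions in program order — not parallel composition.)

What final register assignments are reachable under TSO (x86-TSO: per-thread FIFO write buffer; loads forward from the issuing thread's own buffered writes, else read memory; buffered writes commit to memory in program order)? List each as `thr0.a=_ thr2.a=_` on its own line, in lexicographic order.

thr0.a=0 thr2.a=0
thr0.a=0 thr2.a=1
thr0.a=0 thr2.a=2
thr0.a=1 thr2.a=0
thr0.a=1 thr2.a=1
thr0.a=1 thr2.a=2

outcome vector order: (thr0.a,thr2.a)
|TSO outcomes| = 6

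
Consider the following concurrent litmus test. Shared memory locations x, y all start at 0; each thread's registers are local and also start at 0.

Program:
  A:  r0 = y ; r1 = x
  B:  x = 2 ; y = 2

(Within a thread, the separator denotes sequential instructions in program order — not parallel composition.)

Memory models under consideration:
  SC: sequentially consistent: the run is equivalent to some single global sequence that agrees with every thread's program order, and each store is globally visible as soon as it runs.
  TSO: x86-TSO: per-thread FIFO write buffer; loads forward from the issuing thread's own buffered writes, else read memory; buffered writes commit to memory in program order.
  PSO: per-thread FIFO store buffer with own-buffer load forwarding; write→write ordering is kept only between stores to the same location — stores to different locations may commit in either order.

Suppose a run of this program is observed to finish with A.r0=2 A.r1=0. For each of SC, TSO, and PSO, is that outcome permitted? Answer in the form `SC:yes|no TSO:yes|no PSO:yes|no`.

SC:no TSO:no PSO:yes

outcome vector order: (A.r0,A.r1)
SC: 3 outcomes — {0/0; 0/2; 2/2}
TSO: 3 outcomes — {0/0; 0/2; 2/2}
PSO: 4 outcomes — {0/0; 0/2; 2/0; 2/2}
target 2/0 ∈ {PSO}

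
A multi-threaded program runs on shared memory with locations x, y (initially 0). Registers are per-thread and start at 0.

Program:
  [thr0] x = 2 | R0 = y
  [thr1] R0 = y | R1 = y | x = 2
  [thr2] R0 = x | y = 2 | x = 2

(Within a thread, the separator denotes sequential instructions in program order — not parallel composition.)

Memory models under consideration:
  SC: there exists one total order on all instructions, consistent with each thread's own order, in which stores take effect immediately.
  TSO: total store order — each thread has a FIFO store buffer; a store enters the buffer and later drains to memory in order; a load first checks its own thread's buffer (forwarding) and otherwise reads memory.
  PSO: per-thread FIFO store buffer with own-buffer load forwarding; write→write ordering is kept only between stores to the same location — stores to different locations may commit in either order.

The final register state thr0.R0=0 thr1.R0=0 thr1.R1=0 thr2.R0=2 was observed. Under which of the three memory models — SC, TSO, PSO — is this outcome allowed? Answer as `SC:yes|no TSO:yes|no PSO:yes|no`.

outcome vector order: (thr0.R0,thr1.R0,thr1.R1,thr2.R0)
under SC → 0/0/0/0 0/0/0/2 0/0/2/0 0/0/2/2 0/2/2/0 0/2/2/2 2/0/0/0 2/0/0/2 2/0/2/0 2/0/2/2 2/2/2/0 2/2/2/2
under TSO → 0/0/0/0 0/0/0/2 0/0/2/0 0/0/2/2 0/2/2/0 0/2/2/2 2/0/0/0 2/0/0/2 2/0/2/0 2/0/2/2 2/2/2/0 2/2/2/2
under PSO → 0/0/0/0 0/0/0/2 0/0/2/0 0/0/2/2 0/2/2/0 0/2/2/2 2/0/0/0 2/0/0/2 2/0/2/0 2/0/2/2 2/2/2/0 2/2/2/2
target 0/0/0/2 ∈ {SC,TSO,PSO}

SC:yes TSO:yes PSO:yes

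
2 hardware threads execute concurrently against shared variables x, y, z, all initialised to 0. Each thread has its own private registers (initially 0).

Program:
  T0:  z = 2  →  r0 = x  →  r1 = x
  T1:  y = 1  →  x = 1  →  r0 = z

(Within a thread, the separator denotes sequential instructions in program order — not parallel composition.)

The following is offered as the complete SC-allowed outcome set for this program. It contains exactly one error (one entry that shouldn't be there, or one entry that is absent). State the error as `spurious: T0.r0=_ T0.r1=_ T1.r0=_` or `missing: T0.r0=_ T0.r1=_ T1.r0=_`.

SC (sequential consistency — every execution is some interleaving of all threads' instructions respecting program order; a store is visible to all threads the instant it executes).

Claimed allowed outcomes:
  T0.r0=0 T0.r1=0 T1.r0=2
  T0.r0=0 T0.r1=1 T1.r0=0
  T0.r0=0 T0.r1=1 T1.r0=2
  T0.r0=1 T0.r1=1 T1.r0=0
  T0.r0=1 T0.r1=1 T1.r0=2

spurious: T0.r0=0 T0.r1=1 T1.r0=0

outcome vector order: (T0.r0,T0.r1,T1.r0)
SC: 4 outcomes — {(0,0,2) (0,1,2) (1,1,0) (1,1,2)}
claimed∖SC = {(0,1,0)}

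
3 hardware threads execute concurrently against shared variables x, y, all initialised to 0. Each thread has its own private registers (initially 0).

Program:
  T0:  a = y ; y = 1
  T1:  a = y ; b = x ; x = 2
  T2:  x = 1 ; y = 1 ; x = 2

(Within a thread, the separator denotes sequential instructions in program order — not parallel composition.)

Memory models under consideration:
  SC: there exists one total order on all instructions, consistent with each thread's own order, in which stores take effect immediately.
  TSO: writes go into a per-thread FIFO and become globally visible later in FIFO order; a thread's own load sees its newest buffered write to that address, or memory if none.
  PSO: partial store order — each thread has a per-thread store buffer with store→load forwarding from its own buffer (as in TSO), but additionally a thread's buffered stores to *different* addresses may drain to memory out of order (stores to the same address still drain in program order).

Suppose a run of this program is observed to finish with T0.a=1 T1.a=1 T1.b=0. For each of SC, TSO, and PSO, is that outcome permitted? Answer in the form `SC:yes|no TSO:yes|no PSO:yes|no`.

outcome vector order: (T0.a,T1.a,T1.b)
[SC] allowed = {<0 0 0>, <0 0 1>, <0 0 2>, <0 1 0>, <0 1 1>, <0 1 2>, <1 0 0>, <1 0 1>, <1 0 2>, <1 1 1>, <1 1 2>}
[TSO] allowed = {<0 0 0>, <0 0 1>, <0 0 2>, <0 1 0>, <0 1 1>, <0 1 2>, <1 0 0>, <1 0 1>, <1 0 2>, <1 1 1>, <1 1 2>}
[PSO] allowed = {<0 0 0>, <0 0 1>, <0 0 2>, <0 1 0>, <0 1 1>, <0 1 2>, <1 0 0>, <1 0 1>, <1 0 2>, <1 1 0>, <1 1 1>, <1 1 2>}
target <1 1 0> ∈ {PSO}

SC:no TSO:no PSO:yes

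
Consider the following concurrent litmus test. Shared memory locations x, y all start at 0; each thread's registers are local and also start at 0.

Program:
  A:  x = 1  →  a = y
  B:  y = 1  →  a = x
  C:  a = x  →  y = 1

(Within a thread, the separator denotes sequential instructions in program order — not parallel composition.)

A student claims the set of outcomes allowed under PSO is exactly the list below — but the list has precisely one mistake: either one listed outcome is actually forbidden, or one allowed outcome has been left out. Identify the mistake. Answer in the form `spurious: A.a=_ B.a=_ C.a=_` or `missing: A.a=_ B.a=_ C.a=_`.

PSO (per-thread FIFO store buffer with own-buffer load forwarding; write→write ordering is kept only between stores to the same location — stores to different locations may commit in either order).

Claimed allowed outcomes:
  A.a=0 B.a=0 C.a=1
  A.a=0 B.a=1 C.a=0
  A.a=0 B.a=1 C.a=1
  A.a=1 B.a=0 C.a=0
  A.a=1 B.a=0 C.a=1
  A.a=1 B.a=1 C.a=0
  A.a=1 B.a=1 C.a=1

missing: A.a=0 B.a=0 C.a=0

outcome vector order: (A.a,B.a,C.a)
under PSO → 000 001 010 011 100 101 110 111
PSO∖claimed = {000}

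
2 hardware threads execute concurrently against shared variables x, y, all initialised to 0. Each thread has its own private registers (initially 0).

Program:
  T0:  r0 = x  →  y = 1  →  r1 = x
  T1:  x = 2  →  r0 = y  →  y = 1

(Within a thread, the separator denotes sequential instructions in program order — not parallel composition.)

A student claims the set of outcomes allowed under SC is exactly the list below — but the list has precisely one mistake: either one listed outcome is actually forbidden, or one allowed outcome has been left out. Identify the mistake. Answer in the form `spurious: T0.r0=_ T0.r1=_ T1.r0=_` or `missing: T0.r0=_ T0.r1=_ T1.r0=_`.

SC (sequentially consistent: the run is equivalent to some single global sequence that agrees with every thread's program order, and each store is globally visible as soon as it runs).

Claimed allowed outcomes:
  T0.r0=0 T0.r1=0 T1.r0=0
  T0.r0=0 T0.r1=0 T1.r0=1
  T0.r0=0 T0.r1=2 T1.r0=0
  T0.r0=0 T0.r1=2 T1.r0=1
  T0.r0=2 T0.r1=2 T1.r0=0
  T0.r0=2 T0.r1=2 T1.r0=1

outcome vector order: (T0.r0,T0.r1,T1.r0)
under SC → 001; 020; 021; 220; 221
claimed∖SC = {000}

spurious: T0.r0=0 T0.r1=0 T1.r0=0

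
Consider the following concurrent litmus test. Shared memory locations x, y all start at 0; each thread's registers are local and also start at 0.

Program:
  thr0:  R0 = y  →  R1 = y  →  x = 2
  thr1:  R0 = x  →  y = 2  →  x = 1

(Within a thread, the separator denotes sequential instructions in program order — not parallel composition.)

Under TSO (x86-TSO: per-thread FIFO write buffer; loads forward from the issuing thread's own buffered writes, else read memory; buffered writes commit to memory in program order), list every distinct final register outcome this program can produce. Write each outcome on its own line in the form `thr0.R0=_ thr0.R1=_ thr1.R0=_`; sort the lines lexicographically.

thr0.R0=0 thr0.R1=0 thr1.R0=0
thr0.R0=0 thr0.R1=0 thr1.R0=2
thr0.R0=0 thr0.R1=2 thr1.R0=0
thr0.R0=2 thr0.R1=2 thr1.R0=0

outcome vector order: (thr0.R0,thr0.R1,thr1.R0)
|TSO outcomes| = 4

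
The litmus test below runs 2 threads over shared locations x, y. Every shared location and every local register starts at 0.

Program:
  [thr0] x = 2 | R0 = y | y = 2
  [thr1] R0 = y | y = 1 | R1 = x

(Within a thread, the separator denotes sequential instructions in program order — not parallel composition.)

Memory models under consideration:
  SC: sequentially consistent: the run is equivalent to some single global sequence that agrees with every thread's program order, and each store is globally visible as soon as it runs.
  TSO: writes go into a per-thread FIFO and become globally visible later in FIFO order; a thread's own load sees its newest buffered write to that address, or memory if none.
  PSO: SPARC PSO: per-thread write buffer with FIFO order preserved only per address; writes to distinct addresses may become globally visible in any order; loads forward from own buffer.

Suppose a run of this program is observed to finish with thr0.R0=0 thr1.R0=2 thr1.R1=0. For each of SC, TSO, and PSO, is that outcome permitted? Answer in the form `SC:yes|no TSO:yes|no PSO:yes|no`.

SC:no TSO:no PSO:yes

outcome vector order: (thr0.R0,thr1.R0,thr1.R1)
under SC → <0 0 2>; <0 2 2>; <1 0 0>; <1 0 2>
under TSO → <0 0 0>; <0 0 2>; <0 2 2>; <1 0 0>; <1 0 2>
under PSO → <0 0 0>; <0 0 2>; <0 2 0>; <0 2 2>; <1 0 0>; <1 0 2>
target <0 2 0> ∈ {PSO}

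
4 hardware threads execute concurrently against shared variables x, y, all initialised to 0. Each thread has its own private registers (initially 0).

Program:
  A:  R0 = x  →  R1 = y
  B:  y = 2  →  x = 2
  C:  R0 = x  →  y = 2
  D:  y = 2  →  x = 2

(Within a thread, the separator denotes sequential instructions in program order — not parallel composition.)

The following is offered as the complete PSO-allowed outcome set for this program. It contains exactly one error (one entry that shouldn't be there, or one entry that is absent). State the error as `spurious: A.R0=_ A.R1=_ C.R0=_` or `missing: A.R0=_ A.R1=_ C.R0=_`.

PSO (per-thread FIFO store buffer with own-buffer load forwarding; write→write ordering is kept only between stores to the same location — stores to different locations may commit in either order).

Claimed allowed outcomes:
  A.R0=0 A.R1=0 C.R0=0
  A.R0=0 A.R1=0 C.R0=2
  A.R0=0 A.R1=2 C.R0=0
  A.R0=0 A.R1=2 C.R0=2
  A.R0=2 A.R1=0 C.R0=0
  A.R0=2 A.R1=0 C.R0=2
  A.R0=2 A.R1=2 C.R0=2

outcome vector order: (A.R0,A.R1,C.R0)
PSO: 8 outcomes — {(0,0,0); (0,0,2); (0,2,0); (0,2,2); (2,0,0); (2,0,2); (2,2,0); (2,2,2)}
PSO∖claimed = {(2,2,0)}

missing: A.R0=2 A.R1=2 C.R0=0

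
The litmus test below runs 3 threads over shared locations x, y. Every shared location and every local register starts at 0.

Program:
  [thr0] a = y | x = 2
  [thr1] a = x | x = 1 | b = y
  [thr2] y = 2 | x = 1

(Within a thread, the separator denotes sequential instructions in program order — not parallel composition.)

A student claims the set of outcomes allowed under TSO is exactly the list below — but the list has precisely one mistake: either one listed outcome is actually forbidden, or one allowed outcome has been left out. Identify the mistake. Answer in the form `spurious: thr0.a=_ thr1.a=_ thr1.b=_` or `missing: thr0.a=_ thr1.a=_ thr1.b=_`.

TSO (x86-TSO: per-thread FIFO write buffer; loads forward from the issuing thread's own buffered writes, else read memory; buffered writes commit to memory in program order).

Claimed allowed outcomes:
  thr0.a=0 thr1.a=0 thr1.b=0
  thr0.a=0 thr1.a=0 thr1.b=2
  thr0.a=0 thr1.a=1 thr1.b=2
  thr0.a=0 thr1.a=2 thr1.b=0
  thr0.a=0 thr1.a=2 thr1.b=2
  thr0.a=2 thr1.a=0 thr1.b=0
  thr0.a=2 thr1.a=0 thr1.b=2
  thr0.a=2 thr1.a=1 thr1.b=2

outcome vector order: (thr0.a,thr1.a,thr1.b)
under TSO → (0,0,0), (0,0,2), (0,1,2), (0,2,0), (0,2,2), (2,0,0), (2,0,2), (2,1,2), (2,2,2)
TSO∖claimed = {(2,2,2)}

missing: thr0.a=2 thr1.a=2 thr1.b=2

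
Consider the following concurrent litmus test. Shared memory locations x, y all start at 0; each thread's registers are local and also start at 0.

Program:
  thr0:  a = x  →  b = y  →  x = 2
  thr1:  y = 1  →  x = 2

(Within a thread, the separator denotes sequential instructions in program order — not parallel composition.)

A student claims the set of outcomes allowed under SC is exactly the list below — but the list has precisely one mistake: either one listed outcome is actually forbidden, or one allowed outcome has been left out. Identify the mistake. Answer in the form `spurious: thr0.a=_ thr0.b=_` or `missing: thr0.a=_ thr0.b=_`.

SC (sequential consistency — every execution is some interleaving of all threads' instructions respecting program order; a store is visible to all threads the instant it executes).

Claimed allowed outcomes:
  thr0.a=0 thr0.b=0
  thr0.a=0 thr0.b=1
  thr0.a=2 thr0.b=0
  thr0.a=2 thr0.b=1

outcome vector order: (thr0.a,thr0.b)
SC: 3 outcomes — {00 01 21}
claimed∖SC = {20}

spurious: thr0.a=2 thr0.b=0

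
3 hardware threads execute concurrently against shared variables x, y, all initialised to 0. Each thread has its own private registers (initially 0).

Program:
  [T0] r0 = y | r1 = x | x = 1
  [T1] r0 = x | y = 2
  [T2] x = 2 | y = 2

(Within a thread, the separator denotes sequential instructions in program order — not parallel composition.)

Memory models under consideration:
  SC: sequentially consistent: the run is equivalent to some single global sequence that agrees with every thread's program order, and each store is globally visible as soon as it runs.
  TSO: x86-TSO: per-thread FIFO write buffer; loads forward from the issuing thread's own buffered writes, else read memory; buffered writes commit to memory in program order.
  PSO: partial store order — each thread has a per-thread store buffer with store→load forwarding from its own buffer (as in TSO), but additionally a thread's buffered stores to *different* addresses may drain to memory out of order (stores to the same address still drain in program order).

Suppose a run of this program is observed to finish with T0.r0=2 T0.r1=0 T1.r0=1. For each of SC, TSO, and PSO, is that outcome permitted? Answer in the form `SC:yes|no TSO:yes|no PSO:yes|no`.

SC:no TSO:no PSO:yes

outcome vector order: (T0.r0,T0.r1,T1.r0)
[SC] allowed = {0/0/0 0/0/1 0/0/2 0/2/0 0/2/1 0/2/2 2/0/0 2/2/0 2/2/1 2/2/2}
[TSO] allowed = {0/0/0 0/0/1 0/0/2 0/2/0 0/2/1 0/2/2 2/0/0 2/2/0 2/2/1 2/2/2}
[PSO] allowed = {0/0/0 0/0/1 0/0/2 0/2/0 0/2/1 0/2/2 2/0/0 2/0/1 2/0/2 2/2/0 2/2/1 2/2/2}
target 2/0/1 ∈ {PSO}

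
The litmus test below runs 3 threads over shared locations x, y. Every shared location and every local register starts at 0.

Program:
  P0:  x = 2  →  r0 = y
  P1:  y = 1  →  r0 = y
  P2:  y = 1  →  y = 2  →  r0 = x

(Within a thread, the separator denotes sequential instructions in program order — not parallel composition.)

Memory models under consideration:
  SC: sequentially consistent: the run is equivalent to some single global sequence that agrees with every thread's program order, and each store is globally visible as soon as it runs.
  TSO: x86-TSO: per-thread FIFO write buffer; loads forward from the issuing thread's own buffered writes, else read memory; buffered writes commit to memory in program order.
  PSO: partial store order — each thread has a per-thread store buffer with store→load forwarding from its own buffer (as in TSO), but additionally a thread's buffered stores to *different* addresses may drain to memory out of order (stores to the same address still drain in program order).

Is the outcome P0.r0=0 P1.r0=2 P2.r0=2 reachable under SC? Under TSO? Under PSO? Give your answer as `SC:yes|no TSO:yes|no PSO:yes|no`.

SC:yes TSO:yes PSO:yes

outcome vector order: (P0.r0,P1.r0,P2.r0)
SC (9): 012; 022; 110; 112; 122; 210; 212; 220; 222
TSO (12): 010; 012; 020; 022; 110; 112; 120; 122; 210; 212; 220; 222
PSO (12): 010; 012; 020; 022; 110; 112; 120; 122; 210; 212; 220; 222
target 022 ∈ {SC,TSO,PSO}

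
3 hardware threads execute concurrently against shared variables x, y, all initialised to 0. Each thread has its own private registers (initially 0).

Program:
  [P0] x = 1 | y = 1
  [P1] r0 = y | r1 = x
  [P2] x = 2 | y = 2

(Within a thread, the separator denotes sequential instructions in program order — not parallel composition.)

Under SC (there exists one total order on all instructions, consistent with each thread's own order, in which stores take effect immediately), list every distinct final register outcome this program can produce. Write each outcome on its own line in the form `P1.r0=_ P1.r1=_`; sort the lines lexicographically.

outcome vector order: (P1.r0,P1.r1)
|SC outcomes| = 7

P1.r0=0 P1.r1=0
P1.r0=0 P1.r1=1
P1.r0=0 P1.r1=2
P1.r0=1 P1.r1=1
P1.r0=1 P1.r1=2
P1.r0=2 P1.r1=1
P1.r0=2 P1.r1=2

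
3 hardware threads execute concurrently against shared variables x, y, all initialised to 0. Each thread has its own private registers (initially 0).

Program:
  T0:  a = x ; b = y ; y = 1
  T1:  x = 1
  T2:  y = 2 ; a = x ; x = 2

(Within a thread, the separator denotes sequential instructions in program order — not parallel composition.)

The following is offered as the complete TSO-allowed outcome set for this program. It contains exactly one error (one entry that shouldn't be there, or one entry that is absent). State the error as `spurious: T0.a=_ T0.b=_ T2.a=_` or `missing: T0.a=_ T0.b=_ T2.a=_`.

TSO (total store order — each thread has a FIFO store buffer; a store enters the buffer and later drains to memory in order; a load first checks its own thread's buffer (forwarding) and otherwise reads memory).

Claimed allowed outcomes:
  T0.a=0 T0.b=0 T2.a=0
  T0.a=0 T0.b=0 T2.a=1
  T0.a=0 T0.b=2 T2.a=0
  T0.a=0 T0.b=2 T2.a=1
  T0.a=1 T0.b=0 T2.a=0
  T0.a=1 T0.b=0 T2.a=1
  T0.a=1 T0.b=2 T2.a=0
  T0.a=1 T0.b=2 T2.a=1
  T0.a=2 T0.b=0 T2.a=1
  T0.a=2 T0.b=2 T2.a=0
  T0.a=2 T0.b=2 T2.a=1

outcome vector order: (T0.a,T0.b,T2.a)
[TSO] allowed = {000 001 020 021 100 101 120 121 220 221}
claimed∖TSO = {201}

spurious: T0.a=2 T0.b=0 T2.a=1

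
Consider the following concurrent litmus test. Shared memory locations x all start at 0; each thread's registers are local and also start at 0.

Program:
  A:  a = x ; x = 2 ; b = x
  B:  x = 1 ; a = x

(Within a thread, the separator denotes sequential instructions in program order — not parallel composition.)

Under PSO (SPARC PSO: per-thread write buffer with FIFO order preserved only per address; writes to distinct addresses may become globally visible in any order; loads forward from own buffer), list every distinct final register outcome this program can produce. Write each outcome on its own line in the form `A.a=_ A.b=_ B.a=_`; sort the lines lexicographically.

A.a=0 A.b=1 B.a=1
A.a=0 A.b=2 B.a=1
A.a=0 A.b=2 B.a=2
A.a=1 A.b=2 B.a=1
A.a=1 A.b=2 B.a=2

outcome vector order: (A.a,A.b,B.a)
|PSO outcomes| = 5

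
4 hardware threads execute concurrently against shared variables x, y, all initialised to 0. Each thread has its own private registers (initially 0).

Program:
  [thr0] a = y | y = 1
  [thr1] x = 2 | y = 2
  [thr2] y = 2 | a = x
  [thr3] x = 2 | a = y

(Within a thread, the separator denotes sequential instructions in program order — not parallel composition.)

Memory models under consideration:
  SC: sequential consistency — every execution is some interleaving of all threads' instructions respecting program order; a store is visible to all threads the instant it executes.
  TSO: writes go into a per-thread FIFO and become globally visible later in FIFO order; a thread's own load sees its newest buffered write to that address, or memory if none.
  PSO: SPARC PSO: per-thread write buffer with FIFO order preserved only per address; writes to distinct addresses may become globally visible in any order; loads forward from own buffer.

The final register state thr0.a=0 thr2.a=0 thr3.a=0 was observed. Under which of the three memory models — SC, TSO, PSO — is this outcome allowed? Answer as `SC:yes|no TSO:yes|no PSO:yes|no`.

SC:no TSO:yes PSO:yes

outcome vector order: (thr0.a,thr2.a,thr3.a)
under SC → 001 002 020 021 022 201 202 220 221 222
under TSO → 000 001 002 020 021 022 200 201 202 220 221 222
under PSO → 000 001 002 020 021 022 200 201 202 220 221 222
target 000 ∈ {TSO,PSO}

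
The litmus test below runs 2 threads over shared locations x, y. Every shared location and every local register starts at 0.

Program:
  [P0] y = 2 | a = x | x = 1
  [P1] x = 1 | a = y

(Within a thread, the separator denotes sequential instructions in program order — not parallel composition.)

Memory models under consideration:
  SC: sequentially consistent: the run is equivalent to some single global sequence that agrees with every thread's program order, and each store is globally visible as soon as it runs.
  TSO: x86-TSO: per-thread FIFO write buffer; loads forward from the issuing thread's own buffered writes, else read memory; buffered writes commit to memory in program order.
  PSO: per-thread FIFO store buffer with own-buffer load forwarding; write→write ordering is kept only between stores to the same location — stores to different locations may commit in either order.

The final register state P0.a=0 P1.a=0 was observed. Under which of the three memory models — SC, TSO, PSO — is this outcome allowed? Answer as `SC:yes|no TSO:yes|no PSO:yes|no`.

SC:no TSO:yes PSO:yes

outcome vector order: (P0.a,P1.a)
SC: 3 outcomes — {<0 2>; <1 0>; <1 2>}
TSO: 4 outcomes — {<0 0>; <0 2>; <1 0>; <1 2>}
PSO: 4 outcomes — {<0 0>; <0 2>; <1 0>; <1 2>}
target <0 0> ∈ {TSO,PSO}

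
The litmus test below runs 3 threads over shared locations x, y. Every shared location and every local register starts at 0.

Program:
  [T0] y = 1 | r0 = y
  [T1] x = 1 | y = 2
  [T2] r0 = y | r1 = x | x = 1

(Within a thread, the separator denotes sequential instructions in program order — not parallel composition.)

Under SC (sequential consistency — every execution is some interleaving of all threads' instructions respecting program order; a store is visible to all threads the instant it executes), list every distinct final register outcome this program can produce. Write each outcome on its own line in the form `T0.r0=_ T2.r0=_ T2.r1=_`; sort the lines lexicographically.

T0.r0=1 T2.r0=0 T2.r1=0
T0.r0=1 T2.r0=0 T2.r1=1
T0.r0=1 T2.r0=1 T2.r1=0
T0.r0=1 T2.r0=1 T2.r1=1
T0.r0=1 T2.r0=2 T2.r1=1
T0.r0=2 T2.r0=0 T2.r1=0
T0.r0=2 T2.r0=0 T2.r1=1
T0.r0=2 T2.r0=1 T2.r1=0
T0.r0=2 T2.r0=1 T2.r1=1
T0.r0=2 T2.r0=2 T2.r1=1

outcome vector order: (T0.r0,T2.r0,T2.r1)
|SC outcomes| = 10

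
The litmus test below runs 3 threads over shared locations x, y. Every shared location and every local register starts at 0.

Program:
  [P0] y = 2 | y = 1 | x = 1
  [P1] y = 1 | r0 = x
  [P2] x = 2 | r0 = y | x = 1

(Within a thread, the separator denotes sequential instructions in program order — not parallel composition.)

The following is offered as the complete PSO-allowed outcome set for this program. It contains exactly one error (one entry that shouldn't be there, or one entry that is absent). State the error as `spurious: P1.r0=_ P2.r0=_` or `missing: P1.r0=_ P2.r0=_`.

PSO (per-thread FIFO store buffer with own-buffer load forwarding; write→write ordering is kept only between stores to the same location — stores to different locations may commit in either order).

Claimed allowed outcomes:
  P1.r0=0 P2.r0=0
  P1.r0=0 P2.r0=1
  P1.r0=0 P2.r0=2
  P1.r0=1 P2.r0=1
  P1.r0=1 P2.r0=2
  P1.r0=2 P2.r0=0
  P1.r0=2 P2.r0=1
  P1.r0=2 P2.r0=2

missing: P1.r0=1 P2.r0=0

outcome vector order: (P1.r0,P2.r0)
PSO (9): <0 0>; <0 1>; <0 2>; <1 0>; <1 1>; <1 2>; <2 0>; <2 1>; <2 2>
PSO∖claimed = {<1 0>}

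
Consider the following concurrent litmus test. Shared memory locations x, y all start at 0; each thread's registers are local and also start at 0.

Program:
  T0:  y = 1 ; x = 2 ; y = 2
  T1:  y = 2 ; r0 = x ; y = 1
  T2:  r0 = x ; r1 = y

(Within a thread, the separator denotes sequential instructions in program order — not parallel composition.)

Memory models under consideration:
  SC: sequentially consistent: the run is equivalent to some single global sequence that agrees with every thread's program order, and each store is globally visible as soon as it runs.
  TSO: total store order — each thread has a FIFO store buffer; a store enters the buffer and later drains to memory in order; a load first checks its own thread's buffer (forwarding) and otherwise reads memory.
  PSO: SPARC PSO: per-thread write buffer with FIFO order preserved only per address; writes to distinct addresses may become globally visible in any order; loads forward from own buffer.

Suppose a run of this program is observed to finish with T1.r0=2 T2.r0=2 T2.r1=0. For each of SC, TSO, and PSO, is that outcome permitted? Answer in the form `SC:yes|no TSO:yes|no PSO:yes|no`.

SC:no TSO:no PSO:yes

outcome vector order: (T1.r0,T2.r0,T2.r1)
SC: 10 outcomes — {<0 0 0>; <0 0 1>; <0 0 2>; <0 2 1>; <0 2 2>; <2 0 0>; <2 0 1>; <2 0 2>; <2 2 1>; <2 2 2>}
TSO: 10 outcomes — {<0 0 0>; <0 0 1>; <0 0 2>; <0 2 1>; <0 2 2>; <2 0 0>; <2 0 1>; <2 0 2>; <2 2 1>; <2 2 2>}
PSO: 12 outcomes — {<0 0 0>; <0 0 1>; <0 0 2>; <0 2 0>; <0 2 1>; <0 2 2>; <2 0 0>; <2 0 1>; <2 0 2>; <2 2 0>; <2 2 1>; <2 2 2>}
target <2 2 0> ∈ {PSO}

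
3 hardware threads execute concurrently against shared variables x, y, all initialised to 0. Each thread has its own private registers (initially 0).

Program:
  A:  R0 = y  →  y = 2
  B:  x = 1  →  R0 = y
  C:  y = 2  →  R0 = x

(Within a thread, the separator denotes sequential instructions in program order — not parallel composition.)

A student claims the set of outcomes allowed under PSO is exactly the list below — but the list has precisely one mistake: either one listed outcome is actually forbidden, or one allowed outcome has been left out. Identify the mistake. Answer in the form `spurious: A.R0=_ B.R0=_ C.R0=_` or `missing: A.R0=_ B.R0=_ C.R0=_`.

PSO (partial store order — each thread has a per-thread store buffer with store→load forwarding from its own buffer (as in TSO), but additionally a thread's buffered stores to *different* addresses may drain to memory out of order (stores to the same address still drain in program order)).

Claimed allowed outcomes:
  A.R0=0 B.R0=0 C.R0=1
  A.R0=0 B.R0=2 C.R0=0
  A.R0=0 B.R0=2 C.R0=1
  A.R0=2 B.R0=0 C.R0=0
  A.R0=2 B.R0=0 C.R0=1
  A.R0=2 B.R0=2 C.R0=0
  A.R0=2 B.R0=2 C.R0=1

missing: A.R0=0 B.R0=0 C.R0=0

outcome vector order: (A.R0,B.R0,C.R0)
PSO (8): <0 0 0>; <0 0 1>; <0 2 0>; <0 2 1>; <2 0 0>; <2 0 1>; <2 2 0>; <2 2 1>
PSO∖claimed = {<0 0 0>}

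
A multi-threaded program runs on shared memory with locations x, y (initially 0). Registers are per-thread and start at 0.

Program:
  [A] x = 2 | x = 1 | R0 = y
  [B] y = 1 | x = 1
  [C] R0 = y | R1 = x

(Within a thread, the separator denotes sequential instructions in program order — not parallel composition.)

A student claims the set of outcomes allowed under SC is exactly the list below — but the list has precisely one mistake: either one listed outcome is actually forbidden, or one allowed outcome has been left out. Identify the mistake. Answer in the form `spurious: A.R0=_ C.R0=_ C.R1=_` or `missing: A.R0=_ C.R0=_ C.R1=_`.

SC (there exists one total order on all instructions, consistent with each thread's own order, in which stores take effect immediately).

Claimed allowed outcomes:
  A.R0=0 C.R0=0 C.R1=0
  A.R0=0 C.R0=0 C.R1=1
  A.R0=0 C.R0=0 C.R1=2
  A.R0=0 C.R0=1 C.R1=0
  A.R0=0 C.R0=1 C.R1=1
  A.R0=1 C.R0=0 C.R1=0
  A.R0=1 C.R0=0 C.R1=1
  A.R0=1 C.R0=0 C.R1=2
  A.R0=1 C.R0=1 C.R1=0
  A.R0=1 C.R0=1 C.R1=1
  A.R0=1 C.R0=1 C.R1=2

spurious: A.R0=0 C.R0=1 C.R1=0

outcome vector order: (A.R0,C.R0,C.R1)
[SC] allowed = {(0,0,0) (0,0,1) (0,0,2) (0,1,1) (1,0,0) (1,0,1) (1,0,2) (1,1,0) (1,1,1) (1,1,2)}
claimed∖SC = {(0,1,0)}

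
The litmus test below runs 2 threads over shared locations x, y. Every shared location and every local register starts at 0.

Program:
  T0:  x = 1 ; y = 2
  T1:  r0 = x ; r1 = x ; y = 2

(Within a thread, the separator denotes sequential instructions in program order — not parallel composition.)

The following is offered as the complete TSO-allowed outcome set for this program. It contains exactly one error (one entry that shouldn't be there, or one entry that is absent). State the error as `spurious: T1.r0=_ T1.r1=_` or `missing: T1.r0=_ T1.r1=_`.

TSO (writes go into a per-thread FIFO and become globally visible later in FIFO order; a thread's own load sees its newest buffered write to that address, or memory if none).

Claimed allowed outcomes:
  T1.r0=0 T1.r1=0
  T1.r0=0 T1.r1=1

missing: T1.r0=1 T1.r1=1

outcome vector order: (T1.r0,T1.r1)
under TSO → 00; 01; 11
TSO∖claimed = {11}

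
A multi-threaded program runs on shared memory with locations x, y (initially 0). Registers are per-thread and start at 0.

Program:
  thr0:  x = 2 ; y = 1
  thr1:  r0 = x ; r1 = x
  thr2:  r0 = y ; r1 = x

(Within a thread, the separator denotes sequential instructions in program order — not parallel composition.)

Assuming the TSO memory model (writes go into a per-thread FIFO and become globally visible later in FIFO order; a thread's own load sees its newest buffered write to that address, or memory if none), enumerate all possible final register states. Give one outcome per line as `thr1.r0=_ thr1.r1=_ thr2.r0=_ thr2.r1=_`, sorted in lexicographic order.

thr1.r0=0 thr1.r1=0 thr2.r0=0 thr2.r1=0
thr1.r0=0 thr1.r1=0 thr2.r0=0 thr2.r1=2
thr1.r0=0 thr1.r1=0 thr2.r0=1 thr2.r1=2
thr1.r0=0 thr1.r1=2 thr2.r0=0 thr2.r1=0
thr1.r0=0 thr1.r1=2 thr2.r0=0 thr2.r1=2
thr1.r0=0 thr1.r1=2 thr2.r0=1 thr2.r1=2
thr1.r0=2 thr1.r1=2 thr2.r0=0 thr2.r1=0
thr1.r0=2 thr1.r1=2 thr2.r0=0 thr2.r1=2
thr1.r0=2 thr1.r1=2 thr2.r0=1 thr2.r1=2

outcome vector order: (thr1.r0,thr1.r1,thr2.r0,thr2.r1)
|TSO outcomes| = 9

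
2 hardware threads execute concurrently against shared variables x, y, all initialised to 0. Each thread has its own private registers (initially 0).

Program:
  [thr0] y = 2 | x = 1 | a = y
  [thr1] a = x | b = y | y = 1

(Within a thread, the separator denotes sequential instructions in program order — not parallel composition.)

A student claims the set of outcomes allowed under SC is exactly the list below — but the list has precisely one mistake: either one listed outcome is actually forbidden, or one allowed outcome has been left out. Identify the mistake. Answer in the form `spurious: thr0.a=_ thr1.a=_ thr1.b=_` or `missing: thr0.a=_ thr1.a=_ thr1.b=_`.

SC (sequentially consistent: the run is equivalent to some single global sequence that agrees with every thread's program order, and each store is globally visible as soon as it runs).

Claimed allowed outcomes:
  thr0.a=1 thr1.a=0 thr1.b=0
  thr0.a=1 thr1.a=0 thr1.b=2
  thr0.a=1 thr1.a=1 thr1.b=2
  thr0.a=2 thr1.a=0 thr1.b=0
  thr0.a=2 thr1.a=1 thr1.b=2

missing: thr0.a=2 thr1.a=0 thr1.b=2

outcome vector order: (thr0.a,thr1.a,thr1.b)
under SC → 1/0/0; 1/0/2; 1/1/2; 2/0/0; 2/0/2; 2/1/2
SC∖claimed = {2/0/2}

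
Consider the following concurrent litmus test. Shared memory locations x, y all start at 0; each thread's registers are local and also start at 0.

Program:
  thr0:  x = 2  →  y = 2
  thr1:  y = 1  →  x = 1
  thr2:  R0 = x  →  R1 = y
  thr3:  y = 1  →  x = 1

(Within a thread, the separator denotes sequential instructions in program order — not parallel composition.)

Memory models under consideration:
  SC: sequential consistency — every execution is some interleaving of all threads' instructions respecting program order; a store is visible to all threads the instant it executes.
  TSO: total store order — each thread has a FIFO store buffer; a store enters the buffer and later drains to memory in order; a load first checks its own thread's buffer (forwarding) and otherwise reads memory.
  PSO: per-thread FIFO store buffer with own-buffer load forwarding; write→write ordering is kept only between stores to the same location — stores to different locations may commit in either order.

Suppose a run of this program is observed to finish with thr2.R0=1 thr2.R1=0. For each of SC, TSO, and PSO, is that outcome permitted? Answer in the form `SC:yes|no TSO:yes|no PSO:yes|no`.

outcome vector order: (thr2.R0,thr2.R1)
SC: 8 outcomes — {0/0, 0/1, 0/2, 1/1, 1/2, 2/0, 2/1, 2/2}
TSO: 8 outcomes — {0/0, 0/1, 0/2, 1/1, 1/2, 2/0, 2/1, 2/2}
PSO: 9 outcomes — {0/0, 0/1, 0/2, 1/0, 1/1, 1/2, 2/0, 2/1, 2/2}
target 1/0 ∈ {PSO}

SC:no TSO:no PSO:yes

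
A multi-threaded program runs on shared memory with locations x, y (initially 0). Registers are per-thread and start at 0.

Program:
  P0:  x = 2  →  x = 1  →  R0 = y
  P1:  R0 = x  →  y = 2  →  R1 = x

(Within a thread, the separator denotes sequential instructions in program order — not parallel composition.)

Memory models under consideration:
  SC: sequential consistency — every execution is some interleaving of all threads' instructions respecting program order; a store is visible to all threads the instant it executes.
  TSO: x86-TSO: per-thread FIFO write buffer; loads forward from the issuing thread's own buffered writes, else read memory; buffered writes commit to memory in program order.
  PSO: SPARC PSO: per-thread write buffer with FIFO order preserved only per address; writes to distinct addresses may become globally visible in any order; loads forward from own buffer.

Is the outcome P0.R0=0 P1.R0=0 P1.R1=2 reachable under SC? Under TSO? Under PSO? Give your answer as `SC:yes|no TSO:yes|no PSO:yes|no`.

outcome vector order: (P0.R0,P1.R0,P1.R1)
under SC → (0,0,1) (0,1,1) (0,2,1) (2,0,0) (2,0,1) (2,0,2) (2,1,1) (2,2,1) (2,2,2)
under TSO → (0,0,0) (0,0,1) (0,0,2) (0,1,1) (0,2,1) (0,2,2) (2,0,0) (2,0,1) (2,0,2) (2,1,1) (2,2,1) (2,2,2)
under PSO → (0,0,0) (0,0,1) (0,0,2) (0,1,1) (0,2,1) (0,2,2) (2,0,0) (2,0,1) (2,0,2) (2,1,1) (2,2,1) (2,2,2)
target (0,0,2) ∈ {TSO,PSO}

SC:no TSO:yes PSO:yes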